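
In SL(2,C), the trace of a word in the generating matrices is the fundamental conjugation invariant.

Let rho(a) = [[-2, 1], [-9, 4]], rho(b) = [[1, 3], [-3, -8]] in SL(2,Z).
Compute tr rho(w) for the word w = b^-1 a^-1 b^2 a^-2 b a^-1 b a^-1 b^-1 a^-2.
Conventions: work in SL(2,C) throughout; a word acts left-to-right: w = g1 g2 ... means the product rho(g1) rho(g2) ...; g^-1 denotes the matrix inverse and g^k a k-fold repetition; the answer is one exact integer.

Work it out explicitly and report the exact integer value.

rho(b^-1) = [[-8, -3], [3, 1]]
... * rho(a^-1) = [[4, -1], [9, -2]]  ->  [[-59, 14], [21, -5]]
... * rho(b) = [[1, 3], [-3, -8]]  ->  [[-101, -289], [36, 103]]
... * rho(b) = [[1, 3], [-3, -8]]  ->  [[766, 2009], [-273, -716]]
... * rho(a^-1) = [[4, -1], [9, -2]]  ->  [[21145, -4784], [-7536, 1705]]
... * rho(a^-1) = [[4, -1], [9, -2]]  ->  [[41524, -11577], [-14799, 4126]]
... * rho(b) = [[1, 3], [-3, -8]]  ->  [[76255, 217188], [-27177, -77405]]
... * rho(a^-1) = [[4, -1], [9, -2]]  ->  [[2259712, -510631], [-805353, 181987]]
... * rho(b) = [[1, 3], [-3, -8]]  ->  [[3791605, 10864184], [-1351314, -3871955]]
... * rho(a^-1) = [[4, -1], [9, -2]]  ->  [[112944076, -25519973], [-40252851, 9095224]]
... * rho(b^-1) = [[-8, -3], [3, 1]]  ->  [[-980112527, -364352201], [349308480, 129853777]]
... * rho(a^-1) = [[4, -1], [9, -2]]  ->  [[-7199619917, 1708816929], [2565917913, -609016034]]
... * rho(a^-1) = [[4, -1], [9, -2]]  ->  [[-13419127307, 3781986059], [4782527346, -1347885845]]
tr = -13419127307 + -1347885845 = -14767013152

-14767013152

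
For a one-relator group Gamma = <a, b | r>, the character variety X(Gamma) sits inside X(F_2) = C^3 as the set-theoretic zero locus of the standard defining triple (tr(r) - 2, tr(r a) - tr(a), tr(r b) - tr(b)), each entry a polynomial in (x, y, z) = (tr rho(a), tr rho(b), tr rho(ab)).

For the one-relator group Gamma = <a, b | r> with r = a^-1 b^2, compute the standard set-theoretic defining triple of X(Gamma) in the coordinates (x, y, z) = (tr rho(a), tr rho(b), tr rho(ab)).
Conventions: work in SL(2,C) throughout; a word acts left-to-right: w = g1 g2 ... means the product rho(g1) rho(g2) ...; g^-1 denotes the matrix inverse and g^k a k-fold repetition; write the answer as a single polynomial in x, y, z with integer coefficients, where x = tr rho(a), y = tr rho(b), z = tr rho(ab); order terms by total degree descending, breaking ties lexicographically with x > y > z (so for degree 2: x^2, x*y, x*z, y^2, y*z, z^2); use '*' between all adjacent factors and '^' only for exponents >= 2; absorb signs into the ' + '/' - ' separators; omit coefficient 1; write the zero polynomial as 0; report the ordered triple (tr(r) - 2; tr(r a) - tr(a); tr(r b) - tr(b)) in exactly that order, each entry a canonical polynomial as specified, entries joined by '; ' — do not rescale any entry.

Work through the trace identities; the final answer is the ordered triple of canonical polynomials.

tr(b^2) = tr(b) tr(b) - tr(1)   [square of b] = y^2 - 2
tr(b^2 a) = tr(b) tr(a b) - tr(a)   [square of b] = y*z - x
tr(a^-1 b^2) = tr(b^2) tr(a) - tr(b^2 a)   [inverse elimination on a] = x*y^2 - y*z - x
tr(b^3) = tr(b) tr(b^2) - tr(b)  (reduce the b square) = y^3 - 3*y
tr(b^3 a) = tr(b) tr(a b^2) - tr(a b)  (reduce the b square) = y^2*z - x*y - z
tr(a^-1 b^3) = tr(b^3) tr(a) - tr(b^3 a)  (eliminate a^-1) = x*y^3 - y^2*z - 2*x*y + z
assemble the triple (tr(r) - 2; tr(r a) - x; tr(r b) - y)

x*y^2 - y*z - x - 2; y^2 - x - 2; x*y^3 - y^2*z - 2*x*y - y + z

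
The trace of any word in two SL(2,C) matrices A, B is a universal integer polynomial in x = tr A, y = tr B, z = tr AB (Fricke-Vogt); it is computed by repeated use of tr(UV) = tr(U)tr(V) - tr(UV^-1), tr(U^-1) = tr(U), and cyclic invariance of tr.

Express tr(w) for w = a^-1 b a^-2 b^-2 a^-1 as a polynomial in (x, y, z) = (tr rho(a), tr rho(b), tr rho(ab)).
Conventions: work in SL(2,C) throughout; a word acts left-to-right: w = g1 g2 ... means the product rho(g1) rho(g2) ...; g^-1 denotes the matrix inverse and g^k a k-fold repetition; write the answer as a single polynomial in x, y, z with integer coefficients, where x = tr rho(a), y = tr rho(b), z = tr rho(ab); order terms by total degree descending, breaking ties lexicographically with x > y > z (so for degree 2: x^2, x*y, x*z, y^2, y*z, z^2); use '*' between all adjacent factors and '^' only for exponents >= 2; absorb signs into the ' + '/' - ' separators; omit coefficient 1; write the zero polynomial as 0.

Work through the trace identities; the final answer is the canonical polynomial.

x^3*y^2*z - x^4*y - x^2*y^3 - x^2*y*z^2 + x^3*z + 3*x^2*y - 2*x*z + y

tr(a^-1) = tr(a) = x
tr(a b a) = tr(a) tr(b a) - tr(b) = x*z - y
tr(a b a b) = tr(a b) tr(a b) - tr(1) = z^2 - 2
tr(b^-1 a b a) = tr(a b a) tr(b) - tr(a b a b) = x*y*z - y^2 - z^2 + 2
tr(b a^-1 b^-1 a) = tr(b^-1 a b) tr(a) - tr(b^-1 a b a) = -x*y*z + x^2 + y^2 + z^2 - 2
tr(a^-1 b a^-1 b^-1) = tr(b a^-1 b^-1) tr(a) - tr(b a^-1 b^-1 a) = x*y*z - y^2 - z^2 + 2
tr(b a^-1) = tr(b) tr(a) - tr(b a) = x*y - z
tr(a^-1 b a^-1) = tr(b a^-1) tr(a) - tr(b) = x^2*y - x*z - y
tr(a^-1 b a^-1 b^-2) = tr(a^-1 b a^-1 b^-1) tr(b) - tr(a^-1 b a^-1) = x*y^2*z - x^2*y - y^3 - y*z^2 + x*z + 3*y
tr(b^-2 a^-2 b a^-1) = tr(a^-1 b a^-1 b^-2) tr(a) - tr(a^-1 b a^-1 b^-2 a) = x^2*y^2*z - x^3*y - x*y^3 - x*y*z^2 + x^2*z + 3*x*y - z
tr(a^-1 b a^-2 b^-2 a^-1) = tr(b^-2 a^-2 b a^-1) tr(a) - tr(b^-2 a^-2 b) = x^3*y^2*z - x^4*y - x^2*y^3 - x^2*y*z^2 + x^3*z + 3*x^2*y - 2*x*z + y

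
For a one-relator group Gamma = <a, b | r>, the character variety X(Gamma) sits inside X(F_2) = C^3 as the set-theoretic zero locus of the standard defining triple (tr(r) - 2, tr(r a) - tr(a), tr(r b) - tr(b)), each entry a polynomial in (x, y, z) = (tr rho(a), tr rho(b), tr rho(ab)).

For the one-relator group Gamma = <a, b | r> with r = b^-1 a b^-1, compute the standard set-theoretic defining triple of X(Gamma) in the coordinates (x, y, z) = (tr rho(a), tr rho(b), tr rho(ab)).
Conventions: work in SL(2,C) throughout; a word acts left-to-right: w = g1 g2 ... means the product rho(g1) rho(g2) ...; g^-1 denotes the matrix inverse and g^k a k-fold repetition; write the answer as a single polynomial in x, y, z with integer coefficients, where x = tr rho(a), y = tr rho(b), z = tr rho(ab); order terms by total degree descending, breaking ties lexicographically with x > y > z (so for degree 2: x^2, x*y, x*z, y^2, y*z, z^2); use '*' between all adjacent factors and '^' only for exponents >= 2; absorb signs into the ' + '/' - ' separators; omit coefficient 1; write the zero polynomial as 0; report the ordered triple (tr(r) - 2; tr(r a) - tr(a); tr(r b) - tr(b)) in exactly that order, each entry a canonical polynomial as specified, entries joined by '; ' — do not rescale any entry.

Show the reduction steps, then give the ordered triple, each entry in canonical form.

x*y^2 - y*z - x - 2; x^2*y^2 - 2*x*y*z + z^2 - x - 2; x*y - y - z

tr(b^-1 a) = tr(a) * tr(b) - tr(a b) = x*y - z
tr(b^-1 a b^-1) = tr(b^-1 a) * tr(b) - tr(b^-1 a b) = x*y^2 - y*z - x
apply: tr(a^2) = tr(a) * tr(a) - tr(1)   [square of a] = x^2 - 2
apply: tr(a^2 b) = tr(a) * tr(b a) - tr(b)   [square of a] = x*z - y
tr(a b^-1 a) = tr(a^2) * tr(b) - tr(a^2 b)   [inverse elimination on b] = x^2*y - x*z - y
tr(a b a b) = tr(b a) * tr(b a) - tr(1)   [split at a repeated b] = z^2 - 2
use: tr(a b^-1 a b) = tr(a b a) * tr(b) - tr(a b a b)   [inverse elimination on b] = x*y*z - y^2 - z^2 + 2
tr(b^-1 a b^-1 a) = tr(a b^-1 a) * tr(b) - tr(a b^-1 a b)   [inverse elimination on b] = x^2*y^2 - 2*x*y*z + z^2 - 2
assemble the triple (tr(r) - 2; tr(r a) - x; tr(r b) - y)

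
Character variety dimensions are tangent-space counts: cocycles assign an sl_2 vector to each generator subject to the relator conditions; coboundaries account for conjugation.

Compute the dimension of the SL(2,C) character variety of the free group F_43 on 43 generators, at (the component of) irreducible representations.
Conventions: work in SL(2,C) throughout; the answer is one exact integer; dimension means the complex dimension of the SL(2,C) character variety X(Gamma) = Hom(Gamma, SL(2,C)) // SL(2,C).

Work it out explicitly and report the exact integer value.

126

The free group F_43: 43 generators, no relators.
So Z^1 = (sl_2)^43 in full: dim Z^1 = 129.
At an irreducible rho the centralizer of the image in sl_2 is 0, so the coboundary map sl_2 -> Z^1 is injective: dim B^1 = 3.
Therefore dim X = 129 - 3 = 126.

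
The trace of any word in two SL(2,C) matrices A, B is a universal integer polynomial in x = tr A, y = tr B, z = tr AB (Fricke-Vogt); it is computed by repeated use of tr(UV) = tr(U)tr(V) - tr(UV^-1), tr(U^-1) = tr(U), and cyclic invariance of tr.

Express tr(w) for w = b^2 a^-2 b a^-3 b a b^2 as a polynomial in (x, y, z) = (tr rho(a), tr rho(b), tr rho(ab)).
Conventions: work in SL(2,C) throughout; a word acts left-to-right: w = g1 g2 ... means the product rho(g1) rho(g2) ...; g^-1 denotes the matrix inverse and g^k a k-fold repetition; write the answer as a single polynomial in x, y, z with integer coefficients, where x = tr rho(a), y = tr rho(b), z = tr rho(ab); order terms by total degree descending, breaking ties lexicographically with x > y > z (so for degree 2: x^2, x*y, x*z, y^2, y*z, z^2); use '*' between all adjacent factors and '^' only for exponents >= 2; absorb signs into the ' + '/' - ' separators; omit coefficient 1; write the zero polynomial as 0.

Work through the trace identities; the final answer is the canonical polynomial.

next, tr(b a b) = tr(b)*tr(a b) - tr(a) = y*z - x
tr(b^2 a b) = tr(b)*tr(b a b) - tr(b a) = y^2*z - x*y - z
next, tr(a b^4) = tr(b)*tr(b^2 a b) - tr(b^2 a) = y^3*z - x*y^2 - 2*y*z + x
tr(b a b^4) = tr(b)*tr(a b^4) - tr(a b^3) = y^4*z - x*y^3 - 3*y^2*z + 2*x*y + z
next, tr(b a b^5) = tr(b)*tr(b a b^4) - tr(b a b^3) = y^5*z - x*y^4 - 4*y^3*z + 3*x*y^2 + 3*y*z - x
tr(a b a b) = tr(b a)*tr(b a) - tr(1) = z^2 - 2
and tr(a b a) = tr(a)*tr(b a) - tr(b) = x*z - y
tr(a b a b^2) = tr(b)*tr(a b a b) - tr(a b a) = y*z^2 - x*z - y
next, tr(b a b a b^2) = tr(b)*tr(a b a b^2) - tr(a b a b) = y^2*z^2 - x*y*z - y^2 - z^2 + 2
tr(b^3 a b a b) = tr(b)*tr(b a b a b^2) - tr(b a b a b) = y^3*z^2 - x*y^2*z - y^3 - 2*y*z^2 + x*z + 3*y
and tr(b a b^5 a) = tr(b)*tr(b^3 a b a b) - tr(b^3 a b a) = y^4*z^2 - x*y^3*z - y^4 - 3*y^2*z^2 + 2*x*y*z + 4*y^2 + z^2 - 2
tr(a^-1 b a b^5) = tr(b a b^5)*tr(a) - tr(b a b^5 a) = x*y^5*z - x^2*y^4 - y^4*z^2 - 3*x*y^3*z + 3*x^2*y^2 + y^4 + 3*y^2*z^2 + x*y*z - x^2 - 4*y^2 - z^2 + 2
tr(b a^-2 b a b^4) = tr(a^-1 b a b^5)*tr(a) - tr(a^-1 b a b^5 a) = x^2*y^5*z - x^3*y^4 - x*y^4*z^2 - 3*x^2*y^3*z - y^5*z + 3*x^3*y^2 + 2*x*y^4 + 3*x*y^2*z^2 + x^2*y*z + 4*y^3*z - x^3 - 7*x*y^2 - x*z^2 - 3*y*z + 3*x
tr(b^2) = tr(b)*tr(b) - tr(1) = y^2 - 2
tr(a b^2 a) = tr(a)*tr(b^2 a) - tr(b^2) = x*y*z - x^2 - y^2 + 2
next, tr(b a b^2 a b) = tr(b)*tr(a b^2 a b) - tr(a b^2 a) = y^2*z^2 - 2*x*y*z + x^2 - 2
next, tr(b a b^2 a b^2) = tr(b)*tr(b a b^2 a b) - tr(b a b^2 a) = y^3*z^2 - 2*x*y^2*z + x^2*y - y*z^2 + x*z - y
next, tr(b a b^4 a b) = tr(b)*tr(b a b^2 a b^2) - tr(b a b^2 a b) = y^4*z^2 - 2*x*y^3*z + x^2*y^2 - 2*y^2*z^2 + 3*x*y*z - x^2 - y^2 + 2
tr(a b a b a b) = tr(a b)*tr(a b a b) - tr(a^-1 b^-1) = z^3 - 3*z
tr(a b a b a) = tr(a)*tr(b a b a) - tr(b a b) = x*z^2 - y*z - x
tr(a b a b a b^2) = tr(b)*tr(a b a b a b) - tr(a b a b a) = y*z^3 - x*z^2 - 2*y*z + x
tr(b^2 a b a b a b) = tr(b)*tr(a b a b a b^2) - tr(a b a b a b) = y^2*z^3 - x*y*z^2 - 2*y^2*z - z^3 + x*y + 3*z
and tr(b a b^4 a b a) = tr(b)*tr(b^2 a b a b a b) - tr(b^2 a b a b a) = y^3*z^3 - x*y^2*z^2 - 2*y^3*z - 2*y*z^3 + x*y^2 + x*z^2 + 5*y*z - x
tr(b a b^4 a b a^-1) = tr(b a b^4 a b)*tr(a) - tr(b a b^4 a b a) = x*y^4*z^2 - 2*x^2*y^3*z - y^3*z^3 + x^3*y^2 - x*y^2*z^2 + 3*x^2*y*z + 2*y^3*z + 2*y*z^3 - x^3 - 2*x*y^2 - x*z^2 - 5*y*z + 3*x
and tr(b a^-2 b a b^4 a) = tr(b a b^4 a b a^-1)*tr(a) - tr(b a b^4 a b) = x^2*y^4*z^2 - 2*x^3*y^3*z - x*y^3*z^3 + x^4*y^2 - x^2*y^2*z^2 - y^4*z^2 + 3*x^3*y*z + 4*x*y^3*z + 2*x*y*z^3 - x^4 - 3*x^2*y^2 - x^2*z^2 + 2*y^2*z^2 - 8*x*y*z + 4*x^2 + y^2 - 2
and tr(a^-1 b a^-2 b a b^4) = tr(b a^-2 b a b^4)*tr(a) - tr(b a^-2 b a b^4 a) = x^3*y^5*z - x^4*y^4 - 2*x^2*y^4*z^2 - x^3*y^3*z - x*y^5*z + x*y^3*z^3 + 2*x^4*y^2 + 2*x^2*y^4 + 4*x^2*y^2*z^2 + y^4*z^2 - 2*x^3*y*z - 2*x*y*z^3 - 4*x^2*y^2 - 2*y^2*z^2 + 5*x*y*z - x^2 - y^2 + 2
tr(b a b^4 a^-2 b a^-2) = tr(a^-1 b a^-2 b a b^4)*tr(a) - tr(a^-1 b a^-2 b a b^4 a) = x^4*y^5*z - x^5*y^4 - 2*x^3*y^4*z^2 - x^4*y^3*z - 2*x^2*y^5*z + x^2*y^3*z^3 + 2*x^5*y^2 + 3*x^3*y^4 + 4*x^3*y^2*z^2 + 2*x*y^4*z^2 - 2*x^4*y*z + 3*x^2*y^3*z - 2*x^2*y*z^3 + y^5*z - 7*x^3*y^2 - 2*x*y^4 - 5*x*y^2*z^2 + 4*x^2*y*z - 4*y^3*z + 6*x*y^2 + x*z^2 + 3*y*z - x
next, tr(b^2 a b^4 a^-1) = tr(b^2 a b^4)*tr(a) - tr(b^2 a b^4 a) = x*y^5*z - x^2*y^4 - y^4*z^2 - 2*x*y^3*z + 2*x^2*y^2 + 2*y^2*z^2 + y^2 - 2
next, tr(b a b^4 a^-2 b) = tr(b^2 a b^4 a^-1)*tr(a) - tr(b^2 a b^4) = x^2*y^5*z - x^3*y^4 - x*y^4*z^2 - 2*x^2*y^3*z - y^5*z + 2*x^3*y^2 + x*y^4 + 2*x*y^2*z^2 + 4*y^3*z - 2*x*y^2 - 3*y*z - x
tr(a^-1 b a b a b^4) = tr(b a b a b^4)*tr(a) - tr(b a b a b^4 a) = x*y^4*z^2 - x^2*y^3*z - y^3*z^3 - x*y^4 - 2*x*y^2*z^2 + 2*x^2*y*z + 2*y^3*z + 2*y*z^3 + 3*x*y^2 - 5*y*z - x
next, tr(b a b^4 a^-2 b a) = tr(a^-1 b a b a b^4)*tr(a) - tr(a^-1 b a b a b^4 a) = x^2*y^4*z^2 - x^3*y^3*z - x*y^3*z^3 - x^2*y^4 - 2*x^2*y^2*z^2 - y^4*z^2 + 2*x^3*y*z + 3*x*y^3*z + 2*x*y*z^3 + 3*x^2*y^2 + y^4 + 3*y^2*z^2 - 7*x*y*z - x^2 - 4*y^2 - z^2 + 2
next, tr(b a b^4 a^-2 b a^-1) = tr(b a b^4 a^-2 b)*tr(a) - tr(b a b^4 a^-2 b a) = x^3*y^5*z - x^4*y^4 - 2*x^2*y^4*z^2 - x^3*y^3*z - x*y^5*z + x*y^3*z^3 + 2*x^4*y^2 + 2*x^2*y^4 + 4*x^2*y^2*z^2 + y^4*z^2 - 2*x^3*y*z + x*y^3*z - 2*x*y*z^3 - 5*x^2*y^2 - y^4 - 3*y^2*z^2 + 4*x*y*z + 4*y^2 + z^2 - 2
and tr(b^2 a^-2 b a^-3 b a b^2) = tr(b a b^4 a^-2 b a^-2)*tr(a) - tr(b a b^4 a^-2 b a^-1) = x^5*y^5*z - x^6*y^4 - 2*x^4*y^4*z^2 - x^5*y^3*z - 3*x^3*y^5*z + x^3*y^3*z^3 + 2*x^6*y^2 + 4*x^4*y^4 + 4*x^4*y^2*z^2 + 4*x^2*y^4*z^2 - 2*x^5*y*z + 4*x^3*y^3*z - 2*x^3*y*z^3 + 2*x*y^5*z - x*y^3*z^3 - 9*x^4*y^2 - 4*x^2*y^4 - 9*x^2*y^2*z^2 - y^4*z^2 + 6*x^3*y*z - 5*x*y^3*z + 2*x*y*z^3 + 11*x^2*y^2 + x^2*z^2 + y^4 + 3*y^2*z^2 - x*y*z - x^2 - 4*y^2 - z^2 + 2

x^5*y^5*z - x^6*y^4 - 2*x^4*y^4*z^2 - x^5*y^3*z - 3*x^3*y^5*z + x^3*y^3*z^3 + 2*x^6*y^2 + 4*x^4*y^4 + 4*x^4*y^2*z^2 + 4*x^2*y^4*z^2 - 2*x^5*y*z + 4*x^3*y^3*z - 2*x^3*y*z^3 + 2*x*y^5*z - x*y^3*z^3 - 9*x^4*y^2 - 4*x^2*y^4 - 9*x^2*y^2*z^2 - y^4*z^2 + 6*x^3*y*z - 5*x*y^3*z + 2*x*y*z^3 + 11*x^2*y^2 + x^2*z^2 + y^4 + 3*y^2*z^2 - x*y*z - x^2 - 4*y^2 - z^2 + 2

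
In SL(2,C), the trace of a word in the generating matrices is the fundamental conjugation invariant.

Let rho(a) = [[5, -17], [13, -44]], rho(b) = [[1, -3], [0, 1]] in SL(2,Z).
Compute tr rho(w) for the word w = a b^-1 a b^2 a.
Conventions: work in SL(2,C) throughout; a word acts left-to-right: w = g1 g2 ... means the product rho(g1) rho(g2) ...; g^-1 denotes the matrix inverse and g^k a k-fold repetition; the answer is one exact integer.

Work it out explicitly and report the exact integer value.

rho(a) = [[5, -17], [13, -44]]
... * rho(b^-1) = [[1, 3], [0, 1]]  ->  [[5, -2], [13, -5]]
... * rho(a) = [[5, -17], [13, -44]]  ->  [[-1, 3], [0, -1]]
... * rho(b) = [[1, -3], [0, 1]]  ->  [[-1, 6], [0, -1]]
... * rho(b) = [[1, -3], [0, 1]]  ->  [[-1, 9], [0, -1]]
... * rho(a) = [[5, -17], [13, -44]]  ->  [[112, -379], [-13, 44]]
tr = 112 + 44 = 156

156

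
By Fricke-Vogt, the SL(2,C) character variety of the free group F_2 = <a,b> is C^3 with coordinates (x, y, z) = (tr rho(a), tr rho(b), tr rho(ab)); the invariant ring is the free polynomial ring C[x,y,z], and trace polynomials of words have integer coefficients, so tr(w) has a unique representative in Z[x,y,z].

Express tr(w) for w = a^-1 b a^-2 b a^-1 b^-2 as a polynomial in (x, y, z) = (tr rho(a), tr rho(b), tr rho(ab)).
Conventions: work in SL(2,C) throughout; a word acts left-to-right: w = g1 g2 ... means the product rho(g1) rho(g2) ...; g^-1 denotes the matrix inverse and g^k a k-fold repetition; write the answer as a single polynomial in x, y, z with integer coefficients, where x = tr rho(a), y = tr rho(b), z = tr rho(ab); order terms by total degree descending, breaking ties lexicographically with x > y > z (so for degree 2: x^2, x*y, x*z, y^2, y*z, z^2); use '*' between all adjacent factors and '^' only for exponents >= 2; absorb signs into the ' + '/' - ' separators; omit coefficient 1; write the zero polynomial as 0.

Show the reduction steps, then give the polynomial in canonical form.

x^3*y^3*z - x^4*y^2 - x^2*y^4 - 2*x^2*y^2*z^2 + 2*x^3*y*z + x*y*z^3 + 4*x^2*y^2 - x^2*z^2 + y^4 + y^2*z^2 - 4*x*y*z - 4*y^2 + 2

use: trace(b a^-1) = trace(b)*trace(a) - trace(b a)  (eliminate a^-1) = x*y - z
use: trace(b^2 a) = trace(b)*trace(a b) - trace(a)  (reduce the b square) = y*z - x
trace(b^2) = trace(b)*trace(b) - trace(1)  (reduce the b square) = y^2 - 2
apply: trace(a b^2 a) = trace(a)*trace(b^2 a) - trace(b^2)  (reduce the a square) = x*y*z - x^2 - y^2 + 2
apply: trace(a b a b) = trace(a b)*trace(a b) - trace(1)  (split on a) = z^2 - 2
use: trace(a b a) = trace(a)*trace(b a) - trace(b)  (reduce the a square) = x*z - y
trace(a b^2 a b) = trace(b)*trace(a b a b) - trace(a b a)  (reduce the b square) = y*z^2 - x*z - y
apply: trace(b^-1 a b^2 a) = trace(a b^2 a)*trace(b) - trace(a b^2 a b)  (eliminate b^-1) = x*y^2*z - x^2*y - y^3 - y*z^2 + x*z + 3*y
apply: trace(b^2 a^-1 b^-1 a) = trace(b^-1 a b^2)*trace(a) - trace(b^-1 a b^2 a)  (eliminate a^-1) = -x*y^2*z + x^2*y + y^3 + y*z^2 - 3*y
trace(a^-1 b^2 a^-1 b^-1) = trace(b^2 a^-1 b^-1)*trace(a) - trace(b^2 a^-1 b^-1 a)  (eliminate a^-1) = x*y^2*z - y^3 - y*z^2 - x*z + 3*y
use: trace(b^2 a^-1) = trace(b^2)*trace(a) - trace(b^2 a)  (eliminate a^-1) = x*y^2 - y*z - x
trace(a^-1 b^2 a^-1) = trace(b^2 a^-1)*trace(a) - trace(b^2)  (eliminate a^-1) = x^2*y^2 - x*y*z - x^2 - y^2 + 2
trace(b a^-1 b^-2 a^-1 b) = trace(a^-1 b^2 a^-1 b^-1)*trace(b) - trace(a^-1 b^2 a^-1)  (eliminate b^-1) = x*y^3*z - x^2*y^2 - y^4 - y^2*z^2 + x^2 + 4*y^2 - 2
apply: trace(a b a b a) = trace(a)*trace(b a b a) - trace(b a b)  (reduce the a square) = x*z^2 - y*z - x
use: trace(a b a b a b) = trace(a b a b)*trace(a b) - trace(b a)  (split on a) = z^3 - 3*z
use: trace(b a b a b^-1 a) = trace(a b a b a)*trace(b) - trace(a b a b a b)  (eliminate b^-1) = x*y*z^2 - y^2*z - z^3 - x*y + 3*z
trace(b^-1 a^-1 b a b a) = trace(b a b a b^-1)*trace(a) - trace(b a b a b^-1 a)  (eliminate a^-1) = -x*y*z^2 + x^2*z + y^2*z + z^3 - 3*z
use: trace(b^-1 a^-1 b a b a^-1) = trace(b^-1 a^-1 b a b)*trace(a) - trace(b^-1 a^-1 b a b a)  (eliminate a^-1) = x*y*z^2 - x^2*z - y^2*z - z^3 + x*y + 3*z
trace(b a b a^-1) = trace(b a b)*trace(a) - trace(b a b a)  (eliminate a^-1) = x*y*z - x^2 - z^2 + 2
trace(a^-1 b a b a^-1) = trace(b a b a^-1)*trace(a) - trace(b a b)  (eliminate a^-1) = x^2*y*z - x^3 - x*z^2 - y*z + 3*x
trace(b a^-1 b^-2 a^-1 b a) = trace(b^-1 a^-1 b a b a^-1)*trace(b) - trace(b^-1 a^-1 b a b a^-1 b)  (eliminate b^-1) = x*y^2*z^2 - 2*x^2*y*z - y^3*z - y*z^3 + x^3 + x*y^2 + x*z^2 + 4*y*z - 3*x
trace(a^-1 b a^-1 b^-2 a^-1 b) = trace(b a^-1 b^-2 a^-1 b)*trace(a) - trace(b a^-1 b^-2 a^-1 b a)  (eliminate a^-1) = x^2*y^3*z - x^3*y^2 - x*y^4 - 2*x*y^2*z^2 + 2*x^2*y*z + y^3*z + y*z^3 + 3*x*y^2 - x*z^2 - 4*y*z + x
trace(a^-1 b a^-2 b a^-1 b^-2) = trace(a^-1 b a^-1 b^-2 a^-1 b)*trace(a) - trace(a^-1 b a^-1 b^-2 a^-1 b a)  (eliminate a^-1) = x^3*y^3*z - x^4*y^2 - x^2*y^4 - 2*x^2*y^2*z^2 + 2*x^3*y*z + x*y*z^3 + 4*x^2*y^2 - x^2*z^2 + y^4 + y^2*z^2 - 4*x*y*z - 4*y^2 + 2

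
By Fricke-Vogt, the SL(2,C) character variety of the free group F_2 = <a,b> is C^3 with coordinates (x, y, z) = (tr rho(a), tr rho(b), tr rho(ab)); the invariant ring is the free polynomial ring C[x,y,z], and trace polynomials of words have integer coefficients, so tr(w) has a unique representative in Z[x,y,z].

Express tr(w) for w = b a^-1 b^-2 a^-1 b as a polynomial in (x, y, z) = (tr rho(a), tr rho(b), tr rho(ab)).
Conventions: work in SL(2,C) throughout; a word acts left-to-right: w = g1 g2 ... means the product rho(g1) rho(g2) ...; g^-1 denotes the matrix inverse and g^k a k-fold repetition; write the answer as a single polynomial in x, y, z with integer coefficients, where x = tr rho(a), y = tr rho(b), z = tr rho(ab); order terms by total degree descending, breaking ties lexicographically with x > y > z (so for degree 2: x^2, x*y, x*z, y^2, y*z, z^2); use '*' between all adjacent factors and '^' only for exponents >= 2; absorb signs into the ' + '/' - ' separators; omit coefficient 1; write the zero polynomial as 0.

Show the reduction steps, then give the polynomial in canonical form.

apply: tr(b a^-1) = tr(b) tr(a) - tr(b a) = x*y - z
apply: tr(b^2) = tr(b) tr(b) - tr(1) = y^2 - 2
tr(b a b) = tr(b) tr(a b) - tr(a) = y*z - x
use: tr(b a b^2) = tr(b) tr(b a b) - tr(b a) = y^2*z - x*y - z
apply: tr(a b a b) = tr(a b) tr(a b) - tr(1) = z^2 - 2
tr(a b a) = tr(a) tr(b a) - tr(b) = x*z - y
tr(b a b^2 a) = tr(b) tr(a b a b) - tr(a b a) = y*z^2 - x*z - y
tr(a b^2 a^-1 b) = tr(b a b^2) tr(a) - tr(b a b^2 a) = x*y^2*z - x^2*y - y*z^2 + y
use: tr(b^2 a^-1 b^-1 a) = tr(a b^2 a^-1) tr(b) - tr(a b^2 a^-1 b) = -x*y^2*z + x^2*y + y^3 + y*z^2 - 3*y
tr(b^-1 a^-1 b^2 a^-1) = tr(b^2 a^-1 b^-1) tr(a) - tr(b^2 a^-1 b^-1 a) = x*y^2*z - y^3 - y*z^2 - x*z + 3*y
use: tr(b^2 a^-1) = tr(b^2) tr(a) - tr(b^2 a) = x*y^2 - y*z - x
use: tr(a^-1 b^2 a^-1) = tr(b^2 a^-1) tr(a) - tr(b^2) = x^2*y^2 - x*y*z - x^2 - y^2 + 2
use: tr(b a^-1 b^-2 a^-1 b) = tr(b^-1 a^-1 b^2 a^-1) tr(b) - tr(b^-1 a^-1 b^2 a^-1 b) = x*y^3*z - x^2*y^2 - y^4 - y^2*z^2 + x^2 + 4*y^2 - 2

x*y^3*z - x^2*y^2 - y^4 - y^2*z^2 + x^2 + 4*y^2 - 2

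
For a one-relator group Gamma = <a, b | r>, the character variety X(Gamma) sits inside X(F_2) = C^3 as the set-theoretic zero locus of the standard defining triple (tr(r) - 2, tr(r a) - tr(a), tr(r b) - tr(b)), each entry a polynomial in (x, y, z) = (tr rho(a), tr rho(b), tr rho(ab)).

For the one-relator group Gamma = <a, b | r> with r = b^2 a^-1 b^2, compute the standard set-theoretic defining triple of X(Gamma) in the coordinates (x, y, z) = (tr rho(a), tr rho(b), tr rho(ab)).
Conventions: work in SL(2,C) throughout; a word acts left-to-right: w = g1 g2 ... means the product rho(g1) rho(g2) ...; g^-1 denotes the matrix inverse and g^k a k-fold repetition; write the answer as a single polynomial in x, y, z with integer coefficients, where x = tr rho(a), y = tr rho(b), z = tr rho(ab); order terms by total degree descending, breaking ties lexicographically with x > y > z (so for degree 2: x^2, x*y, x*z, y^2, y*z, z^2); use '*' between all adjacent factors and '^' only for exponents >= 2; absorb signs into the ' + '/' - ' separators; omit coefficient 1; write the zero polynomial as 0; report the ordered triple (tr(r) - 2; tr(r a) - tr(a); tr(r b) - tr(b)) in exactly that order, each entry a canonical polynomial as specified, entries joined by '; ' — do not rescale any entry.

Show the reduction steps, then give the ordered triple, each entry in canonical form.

x*y^4 - y^3*z - 3*x*y^2 + 2*y*z + x - 2; x*y^3*z - x^2*y^2 - y^2*z^2 - x + 2; x*y^5 - y^4*z - 4*x*y^3 + 3*y^2*z + 3*x*y - y - z

apply: trace(b^2) = trace(b) * trace(b) - trace(1)   [square of b] = y^2 - 2
trace(b^3) = trace(b) * trace(b^2) - trace(b)   [square of b] = y^3 - 3*y
trace(b^4) = trace(b) * trace(b^3) - trace(b^2)   [square of b] = y^4 - 4*y^2 + 2
use: trace(b a b) = trace(b) * trace(a b) - trace(a)   [square of b] = y*z - x
trace(a b^3) = trace(b) * trace(b a b) - trace(b a)   [square of b] = y^2*z - x*y - z
use: trace(b^4 a) = trace(b) * trace(a b^3) - trace(a b^2)   [square of b] = y^3*z - x*y^2 - 2*y*z + x
use: trace(b^2 a^-1 b^2) = trace(b^4) * trace(a) - trace(b^4 a)   [inverse elimination on a] = x*y^4 - y^3*z - 3*x*y^2 + 2*y*z + x
trace(a b a b) = trace(a b) * trace(a b) - trace(1)   [split at repeated a] = z^2 - 2
trace(a b a) = trace(a) * trace(b a) - trace(b) = x*z - y
trace(a b^2 a b) = trace(b) * trace(a b a b) - trace(a b a) = y*z^2 - x*z - y
apply: trace(a^2) = trace(a) * trace(a) - trace(1) = x^2 - 2
trace(a b^2 a) = trace(b) * trace(a^2 b) - trace(a^2) = x*y*z - x^2 - y^2 + 2
use: trace(b^2 a b^2 a) = trace(b) * trace(a b^2 a b) - trace(a b^2 a) = y^2*z^2 - 2*x*y*z + x^2 - 2
trace(b^2 a^-1 b^2 a) = trace(b^2 a b^2) * trace(a) - trace(b^2 a b^2 a) = x*y^3*z - x^2*y^2 - y^2*z^2 + 2
use: trace(b^5) = trace(b) * trace(b^4) - trace(b^3)  (reduce the b square) = y^5 - 5*y^3 + 5*y
trace(b^5 a) = trace(b) * trace(b a b^3) - trace(b a b^2)  (reduce the b square) = y^4*z - x*y^3 - 3*y^2*z + 2*x*y + z
trace(b^2 a^-1 b^3) = trace(b^5) * trace(a) - trace(b^5 a)  (eliminate a^-1) = x*y^5 - y^4*z - 4*x*y^3 + 3*y^2*z + 3*x*y - z
assemble the triple (trace(r) - 2; trace(r a) - x; trace(r b) - y)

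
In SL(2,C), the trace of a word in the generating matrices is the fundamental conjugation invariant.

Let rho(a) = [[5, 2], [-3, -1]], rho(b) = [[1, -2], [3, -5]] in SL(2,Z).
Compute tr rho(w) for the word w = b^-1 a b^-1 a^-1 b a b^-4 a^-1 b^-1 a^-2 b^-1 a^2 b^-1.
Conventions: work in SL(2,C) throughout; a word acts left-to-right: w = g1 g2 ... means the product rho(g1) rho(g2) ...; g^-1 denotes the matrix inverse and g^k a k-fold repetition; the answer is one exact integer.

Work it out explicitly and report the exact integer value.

rho(b^-1) = [[-5, 2], [-3, 1]]
... * rho(a) = [[5, 2], [-3, -1]]  ->  [[-31, -12], [-18, -7]]
... * rho(b^-1) = [[-5, 2], [-3, 1]]  ->  [[191, -74], [111, -43]]
... * rho(a^-1) = [[-1, -2], [3, 5]]  ->  [[-413, -752], [-240, -437]]
... * rho(b) = [[1, -2], [3, -5]]  ->  [[-2669, 4586], [-1551, 2665]]
... * rho(a) = [[5, 2], [-3, -1]]  ->  [[-27103, -9924], [-15750, -5767]]
... * rho(b^-1) = [[-5, 2], [-3, 1]]  ->  [[165287, -64130], [96051, -37267]]
... * rho(b^-1) = [[-5, 2], [-3, 1]]  ->  [[-634045, 266444], [-368454, 154835]]
... * rho(b^-1) = [[-5, 2], [-3, 1]]  ->  [[2370893, -1001646], [1377765, -582073]]
... * rho(b^-1) = [[-5, 2], [-3, 1]]  ->  [[-8849527, 3740140], [-5142606, 2173457]]
... * rho(a^-1) = [[-1, -2], [3, 5]]  ->  [[20069947, 36399754], [11662977, 21152497]]
... * rho(b^-1) = [[-5, 2], [-3, 1]]  ->  [[-209548997, 76539648], [-121772376, 44478451]]
... * rho(a^-1) = [[-1, -2], [3, 5]]  ->  [[439167941, 801796234], [255207729, 465937007]]
... * rho(a^-1) = [[-1, -2], [3, 5]]  ->  [[1966220761, 3130645288], [1142603292, 1819269577]]
... * rho(b^-1) = [[-5, 2], [-3, 1]]  ->  [[-19223039669, 7063086810], [-11170825191, 4104476161]]
... * rho(a) = [[5, 2], [-3, -1]]  ->  [[-117304458775, -45509166148], [-68167554438, -26446126543]]
... * rho(a) = [[5, 2], [-3, -1]]  ->  [[-449994795431, -189099751402], [-261499392561, -109888982333]]
... * rho(b^-1) = [[-5, 2], [-3, 1]]  ->  [[2817273231361, -1089089342264], [1637163909804, -632887767455]]
tr = 2817273231361 + -632887767455 = 2184385463906

2184385463906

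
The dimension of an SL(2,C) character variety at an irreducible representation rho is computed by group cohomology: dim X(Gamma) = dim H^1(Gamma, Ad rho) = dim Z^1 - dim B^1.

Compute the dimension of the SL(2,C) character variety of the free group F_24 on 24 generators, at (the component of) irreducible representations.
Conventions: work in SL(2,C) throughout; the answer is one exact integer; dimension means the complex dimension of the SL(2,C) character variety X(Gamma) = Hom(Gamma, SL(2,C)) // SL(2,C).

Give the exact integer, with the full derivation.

Here Gamma is free of rank 24 — no relator constrains a cocycle.
A cocycle picks one sl_2 vector per generator freely, giving dim Z^1 = 3*24 = 72.
Irreducibility makes the coboundary map sl_2 -> Z^1 injective (trivial centralizer), so dim B^1 = 3.
dim X = dim H^1 = dim Z^1 - dim B^1 = 72 - 3 = 69.

69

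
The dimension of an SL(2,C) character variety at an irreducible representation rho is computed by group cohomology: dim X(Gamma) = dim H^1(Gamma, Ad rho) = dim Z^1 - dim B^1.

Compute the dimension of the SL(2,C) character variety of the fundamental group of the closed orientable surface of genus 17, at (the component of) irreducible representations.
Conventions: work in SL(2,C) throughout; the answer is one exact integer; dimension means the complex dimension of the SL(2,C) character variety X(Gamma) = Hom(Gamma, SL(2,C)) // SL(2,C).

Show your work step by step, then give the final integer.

96

Gamma = pi_1(Sigma_17) = < a_1, b_1, ..., a_17, b_17 | prod [a_i, b_i] > has 2g = 34 generators and 1 relator.
A cocycle assigns one sl_2 vector per generator subject to the relator condition d_2(z) = 0: dim of the unconstrained space is 3*2g = 102.
d_2 is surjective at irreducible rho (its cokernel H^2 is dual to H^0 = 0), so dim Z^1 = 102 - 3 = 99.
Coboundaries contribute dim B^1 = 3 (injective at irreducible rho).
Hence dim X = 99 - 3 = 96.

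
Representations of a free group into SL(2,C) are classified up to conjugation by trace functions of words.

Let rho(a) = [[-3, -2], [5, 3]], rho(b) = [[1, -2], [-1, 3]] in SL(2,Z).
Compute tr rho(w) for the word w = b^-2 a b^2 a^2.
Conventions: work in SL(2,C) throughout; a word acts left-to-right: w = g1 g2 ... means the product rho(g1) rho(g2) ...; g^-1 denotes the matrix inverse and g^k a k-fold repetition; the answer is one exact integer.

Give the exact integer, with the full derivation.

0

rho(b^-1) = [[3, 2], [1, 1]]
... * rho(b^-1) = [[3, 2], [1, 1]]  ->  [[11, 8], [4, 3]]
... * rho(a) = [[-3, -2], [5, 3]]  ->  [[7, 2], [3, 1]]
... * rho(b) = [[1, -2], [-1, 3]]  ->  [[5, -8], [2, -3]]
... * rho(b) = [[1, -2], [-1, 3]]  ->  [[13, -34], [5, -13]]
... * rho(a) = [[-3, -2], [5, 3]]  ->  [[-209, -128], [-80, -49]]
... * rho(a) = [[-3, -2], [5, 3]]  ->  [[-13, 34], [-5, 13]]
tr = -13 + 13 = 0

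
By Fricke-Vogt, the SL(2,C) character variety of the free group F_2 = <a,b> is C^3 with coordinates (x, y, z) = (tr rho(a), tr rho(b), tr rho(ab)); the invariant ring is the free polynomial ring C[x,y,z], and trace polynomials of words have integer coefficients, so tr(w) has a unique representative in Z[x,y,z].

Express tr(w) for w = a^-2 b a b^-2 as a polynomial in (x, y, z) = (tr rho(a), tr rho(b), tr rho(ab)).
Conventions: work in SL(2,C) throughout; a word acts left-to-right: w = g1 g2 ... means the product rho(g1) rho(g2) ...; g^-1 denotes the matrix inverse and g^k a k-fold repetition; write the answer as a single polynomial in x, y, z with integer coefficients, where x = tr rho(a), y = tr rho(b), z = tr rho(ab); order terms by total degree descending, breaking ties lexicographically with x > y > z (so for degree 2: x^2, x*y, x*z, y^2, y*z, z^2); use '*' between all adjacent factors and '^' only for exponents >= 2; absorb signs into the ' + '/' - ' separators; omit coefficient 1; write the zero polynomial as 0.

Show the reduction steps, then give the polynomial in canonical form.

and trace(a b^-1) = trace(a) trace(b) - trace(a b) = x*y - z
trace(a b a) = trace(a) trace(b a) - trace(b) = x*z - y
next, trace(a b a b) = trace(a b) trace(a b) - trace(1) = z^2 - 2
next, trace(a b a b^-1) = trace(a b a) trace(b) - trace(a b a b) = x*y*z - y^2 - z^2 + 2
and trace(b a b^-2 a) = trace(a b a b^-1) trace(b) - trace(a b a) = x*y^2*z - y^3 - y*z^2 - x*z + 3*y
next, trace(a^-1 b a b^-2) = trace(b a b^-2) trace(a) - trace(b a b^-2 a) = -x*y^2*z + x^2*y + y^3 + y*z^2 - 3*y
next, trace(a^-2 b a b^-2) = trace(a^-1 b a b^-2) trace(a) - trace(a^-1 b a b^-2 a) = -x^2*y^2*z + x^3*y + x*y^3 + x*y*z^2 - 4*x*y + z

-x^2*y^2*z + x^3*y + x*y^3 + x*y*z^2 - 4*x*y + z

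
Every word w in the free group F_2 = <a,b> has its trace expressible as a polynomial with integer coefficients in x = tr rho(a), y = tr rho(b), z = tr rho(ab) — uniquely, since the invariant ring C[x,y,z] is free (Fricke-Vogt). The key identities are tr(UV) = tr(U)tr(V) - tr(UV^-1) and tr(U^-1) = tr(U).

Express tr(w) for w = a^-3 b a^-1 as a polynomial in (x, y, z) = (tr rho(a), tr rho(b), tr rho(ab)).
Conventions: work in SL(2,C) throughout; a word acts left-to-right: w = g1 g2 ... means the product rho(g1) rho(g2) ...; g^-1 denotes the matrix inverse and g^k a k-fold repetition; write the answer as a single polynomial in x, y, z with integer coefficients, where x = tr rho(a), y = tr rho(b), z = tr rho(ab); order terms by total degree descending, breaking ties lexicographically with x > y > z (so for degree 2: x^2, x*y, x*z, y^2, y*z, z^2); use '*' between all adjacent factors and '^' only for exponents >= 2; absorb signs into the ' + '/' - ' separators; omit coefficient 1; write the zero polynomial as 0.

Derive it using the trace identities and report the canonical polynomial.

x^4*y - x^3*z - 3*x^2*y + 2*x*z + y

apply: trace(a^-1 b) = trace(b)*trace(a) - trace(b a) = x*y - z
trace(a^-2 b) = trace(a^-1 b)*trace(a) - trace(a^-1 b a) = x^2*y - x*z - y
use: trace(a^-3 b) = trace(a^-2 b)*trace(a) - trace(a^-2 b a) = x^3*y - x^2*z - 2*x*y + z
use: trace(a^-3 b a^-1) = trace(a^-3 b)*trace(a) - trace(a^-3 b a) = x^4*y - x^3*z - 3*x^2*y + 2*x*z + y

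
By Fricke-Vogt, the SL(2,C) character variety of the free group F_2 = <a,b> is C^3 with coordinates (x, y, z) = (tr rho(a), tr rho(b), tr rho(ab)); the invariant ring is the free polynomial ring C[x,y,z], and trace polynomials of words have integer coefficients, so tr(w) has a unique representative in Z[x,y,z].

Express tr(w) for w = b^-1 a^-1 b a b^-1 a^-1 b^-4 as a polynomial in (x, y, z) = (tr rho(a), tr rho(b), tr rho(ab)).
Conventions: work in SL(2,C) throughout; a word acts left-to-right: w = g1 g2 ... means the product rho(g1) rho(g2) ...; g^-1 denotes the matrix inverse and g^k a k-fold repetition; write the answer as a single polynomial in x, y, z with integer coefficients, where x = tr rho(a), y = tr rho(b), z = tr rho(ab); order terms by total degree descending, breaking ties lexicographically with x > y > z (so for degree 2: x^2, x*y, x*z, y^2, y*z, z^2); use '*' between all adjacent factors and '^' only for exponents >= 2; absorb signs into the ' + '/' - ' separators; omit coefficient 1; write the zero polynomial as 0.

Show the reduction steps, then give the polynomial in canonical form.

-x*y^5*z^2 + 2*x^2*y^4*z + y^6*z + y^4*z^3 - x^3*y^3 - x*y^5 + 2*x*y^3*z^2 - 5*x^2*y^2*z - 6*y^4*z - 3*y^2*z^3 + 2*x^3*y + 5*x*y^3 + x*y*z^2 + x^2*z + 10*y^2*z + z^3 - 6*x*y - 3*z

so trace(b^-1) = trace(b) = y
so trace(b^-2) = trace(b^-1)*trace(b) - trace(1) = y^2 - 2
so trace(b^-3) = trace(b^-2)*trace(b) - trace(b^-1) = y^3 - 3*y
reduce: trace(b^-4) = trace(b^-3)*trace(b) - trace(b^-2) = y^4 - 4*y^2 + 2
trace(a b^-1) = trace(a)*trace(b) - trace(a b) = x*y - z
trace(a b^-2) = trace(a b^-1)*trace(b) - trace(a) = x*y^2 - y*z - x
so trace(a b^-3) = trace(a b^-2)*trace(b) - trace(a b^-1) = x*y^3 - y^2*z - 2*x*y + z
trace(b^-4 a) = trace(a b^-3)*trace(b) - trace(a b^-2) = x*y^4 - y^3*z - 3*x*y^2 + 2*y*z + x
trace(b^-4 a^-1) = trace(b^-4)*trace(a) - trace(b^-4 a) = y^3*z - x*y^2 - 2*y*z + x
so trace(a b a) = trace(a)*trace(b a) - trace(b) = x*z - y
trace(a b a b) = trace(a b)*trace(a b) - trace(1) = z^2 - 2
so trace(a b a b^-1) = trace(a b a)*trace(b) - trace(a b a b) = x*y*z - y^2 - z^2 + 2
trace(b^-2 a b a) = trace(a b a b^-1)*trace(b) - trace(a b a) = x*y^2*z - y^3 - y*z^2 - x*z + 3*y
trace(b^-2 a b a^-1) = trace(b^-2 a b)*trace(a) - trace(b^-2 a b a) = -x*y^2*z + x^2*y + y^3 + y*z^2 - 3*y
so trace(b^-1 a b a^-1) = trace(b^-1 a b)*trace(a) - trace(b^-1 a b a) = -x*y*z + x^2 + y^2 + z^2 - 2
trace(a b a^-1 b^-3) = trace(b^-2 a b a^-1)*trace(b) - trace(b^-2 a b a^-1 b) = -x*y^3*z + x^2*y^2 + y^4 + y^2*z^2 + x*y*z - x^2 - 4*y^2 - z^2 + 2
trace(a b a^-1 b^-4) = trace(a b a^-1 b^-3)*trace(b) - trace(a b a^-1 b^-2) = -x*y^4*z + x^2*y^3 + y^5 + y^3*z^2 + 2*x*y^2*z - 2*x^2*y - 5*y^3 - 2*y*z^2 + 5*y
trace(b a b) = trace(b)*trace(a b) - trace(a) = y*z - x
trace(a b a b a) = trace(a)*trace(b a b a) - trace(b a b) = x*z^2 - y*z - x
trace(a b a b a b) = trace(a b a b)*trace(a b) - trace(b a) = z^3 - 3*z
trace(b^-1 a b a b a) = trace(a b a b a)*trace(b) - trace(a b a b a b) = x*y*z^2 - y^2*z - z^3 - x*y + 3*z
trace(b^-1 a b a b a^-1) = trace(b^-1 a b a b)*trace(a) - trace(b^-1 a b a b a) = -x*y*z^2 + x^2*z + y^2*z + z^3 - 3*z
trace(a b a b a^-1 b^-2) = trace(b^-1 a b a b a^-1)*trace(b) - trace(b^-1 a b a b a^-1 b) = -x*y^2*z^2 + x^2*y*z + y^3*z + y*z^3 - 4*y*z + x
reduce: trace(a b a b a^-1 b^-3) = trace(a b a b a^-1 b^-2)*trace(b) - trace(a b a b a^-1 b^-1) = -x*y^3*z^2 + x^2*y^2*z + y^4*z + y^2*z^3 + x*y*z^2 - x^2*z - 5*y^2*z - z^3 + x*y + 3*z
so trace(b^-2 a b a b a^-1 b^-2) = trace(a b a b a^-1 b^-3)*trace(b) - trace(a b a b a^-1 b^-2) = -x*y^4*z^2 + x^2*y^3*z + y^5*z + y^3*z^3 + 2*x*y^2*z^2 - 2*x^2*y*z - 6*y^3*z - 2*y*z^3 + x*y^2 + 7*y*z - x
reduce: trace(b a b a^-1 b^-5 a) = trace(b^-2 a b a b a^-1 b^-2)*trace(b) - trace(b^-2 a b a b a^-1 b^-1) = -x*y^5*z^2 + x^2*y^4*z + y^6*z + y^4*z^3 + 3*x*y^3*z^2 - 3*x^2*y^2*z - 7*y^4*z - 3*y^2*z^3 + x*y^3 - x*y*z^2 + x^2*z + 12*y^2*z + z^3 - 2*x*y - 3*z
trace(a^-1 b^-5 a^-1 b a b) = trace(b a b a^-1 b^-5)*trace(a) - trace(b a b a^-1 b^-5 a) = x*y^5*z^2 - 2*x^2*y^4*z - y^6*z - y^4*z^3 + x^3*y^3 + x*y^5 - 2*x*y^3*z^2 + 5*x^2*y^2*z + 7*y^4*z + 3*y^2*z^3 - 2*x^3*y - 6*x*y^3 - x*y*z^2 - x^2*z - 12*y^2*z - z^3 + 7*x*y + 3*z
so trace(b^-1 a^-1 b a b^-1 a^-1 b^-4) = trace(a^-1 b^-5 a^-1 b a)*trace(b) - trace(a^-1 b^-5 a^-1 b a b) = -x*y^5*z^2 + 2*x^2*y^4*z + y^6*z + y^4*z^3 - x^3*y^3 - x*y^5 + 2*x*y^3*z^2 - 5*x^2*y^2*z - 6*y^4*z - 3*y^2*z^3 + 2*x^3*y + 5*x*y^3 + x*y*z^2 + x^2*z + 10*y^2*z + z^3 - 6*x*y - 3*z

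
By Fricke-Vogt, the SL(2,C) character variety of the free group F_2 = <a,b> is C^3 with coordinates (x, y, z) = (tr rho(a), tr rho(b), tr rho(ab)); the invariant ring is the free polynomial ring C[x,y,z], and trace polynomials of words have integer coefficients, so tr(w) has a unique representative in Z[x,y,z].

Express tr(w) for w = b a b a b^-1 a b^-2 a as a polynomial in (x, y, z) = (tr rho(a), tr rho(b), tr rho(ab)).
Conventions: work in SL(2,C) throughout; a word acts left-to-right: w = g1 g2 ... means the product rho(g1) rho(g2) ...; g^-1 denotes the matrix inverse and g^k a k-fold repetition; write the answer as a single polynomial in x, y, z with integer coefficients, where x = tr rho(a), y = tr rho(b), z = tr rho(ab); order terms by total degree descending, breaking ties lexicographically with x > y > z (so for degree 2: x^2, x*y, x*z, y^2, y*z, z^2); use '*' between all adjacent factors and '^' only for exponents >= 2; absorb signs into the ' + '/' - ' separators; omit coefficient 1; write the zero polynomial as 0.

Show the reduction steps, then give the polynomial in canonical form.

trace(b a b a) = trace(b a)*trace(b a) - trace(1)  (split on b) = z^2 - 2
trace(b a b) = trace(b)*trace(a b) - trace(a)  (reduce the b square) = y*z - x
trace(a b a b a) = trace(a)*trace(b a b a) - trace(b a b)  (reduce the a square) = x*z^2 - y*z - x
trace(a b a b a^2) = trace(a)*trace(a b a b a) - trace(a b a b)  (reduce the a square) = x^2*z^2 - x*y*z - x^2 - z^2 + 2
trace(b a b a b a) = trace(a b)*trace(a b a b) - trace(a^-1 b^-1)  (split on a) = z^3 - 3*z
and trace(a b a) = trace(a)*trace(b a) - trace(b)  (reduce the a square) = x*z - y
trace(b a b a b) = trace(b)*trace(a b a b) - trace(a b a)  (reduce the b square) = y*z^2 - x*z - y
trace(a b a b a^2 b) = trace(a)*trace(b a b a b a) - trace(b a b a b)  (reduce the a square) = x*z^3 - y*z^2 - 2*x*z + y
and trace(b^-1 a b a b a^2) = trace(a b a b a^2)*trace(b) - trace(a b a b a^2 b)  (eliminate b^-1) = x^2*y*z^2 - x*y^2*z - x*z^3 - x^2*y + 2*x*z + y
trace(a b^-2 a b a b a) = trace(b^-1 a b a b a^2)*trace(b) - trace(b^-1 a b a b a^2 b)  (eliminate b^-1) = x^2*y^2*z^2 - x*y^3*z - x*y*z^3 - x^2*y^2 - x^2*z^2 + 3*x*y*z + x^2 + y^2 + z^2 - 2
next, trace(a b a b a b a b) = trace(a b)*trace(a b a b a b) - trace(a^-1 b^-1 a^-1 b^-1)  (split on a) = z^4 - 4*z^2 + 2
and trace(a b a b a b a b^-1) = trace(a b a b a b a)*trace(b) - trace(a b a b a b a b)  (eliminate b^-1) = x*y*z^3 - y^2*z^2 - z^4 - 2*x*y*z + y^2 + 4*z^2 - 2
next, trace(a b^-2 a b a b a b) = trace(a b a b a b a b^-1)*trace(b) - trace(a b a b a b a)  (eliminate b^-1) = x*y^2*z^3 - y^3*z^2 - y*z^4 - 2*x*y^2*z - x*z^3 + y^3 + 5*y*z^2 + 2*x*z - 3*y
next, trace(b a b a b^-1 a b^-2 a) = trace(a b^-2 a b a b a)*trace(b) - trace(a b^-2 a b a b a b)  (eliminate b^-1) = x^2*y^3*z^2 - x*y^4*z - 2*x*y^2*z^3 - x^2*y^3 - x^2*y*z^2 + y^3*z^2 + y*z^4 + 5*x*y^2*z + x*z^3 + x^2*y - 4*y*z^2 - 2*x*z + y

x^2*y^3*z^2 - x*y^4*z - 2*x*y^2*z^3 - x^2*y^3 - x^2*y*z^2 + y^3*z^2 + y*z^4 + 5*x*y^2*z + x*z^3 + x^2*y - 4*y*z^2 - 2*x*z + y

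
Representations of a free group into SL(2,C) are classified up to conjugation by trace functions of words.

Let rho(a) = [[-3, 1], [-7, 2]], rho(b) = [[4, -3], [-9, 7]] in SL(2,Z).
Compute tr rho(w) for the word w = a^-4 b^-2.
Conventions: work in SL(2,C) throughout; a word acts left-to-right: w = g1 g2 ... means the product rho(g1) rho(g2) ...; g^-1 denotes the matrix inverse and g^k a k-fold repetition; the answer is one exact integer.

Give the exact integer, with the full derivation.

rho(a^-1) = [[2, -1], [7, -3]]
... * rho(a^-1) = [[2, -1], [7, -3]]  ->  [[-3, 1], [-7, 2]]
... * rho(a^-1) = [[2, -1], [7, -3]]  ->  [[1, 0], [0, 1]]
... * rho(a^-1) = [[2, -1], [7, -3]]  ->  [[2, -1], [7, -3]]
... * rho(b^-1) = [[7, 3], [9, 4]]  ->  [[5, 2], [22, 9]]
... * rho(b^-1) = [[7, 3], [9, 4]]  ->  [[53, 23], [235, 102]]
tr = 53 + 102 = 155

155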